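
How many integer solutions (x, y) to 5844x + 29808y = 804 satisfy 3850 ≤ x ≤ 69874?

27

gcd(29808, 5844) = 12  (29808 = 5*5844 + 588, 5844 = 9*588 + 552, 588 = 1*552 + 36, 552 = 15*36 + 12, 36 = 3*12).
Back-substituting, 5844*(811) + 29808*(-159) = 12.
Scale by 67: particular solution (54337, -10653); reduce x mod 2484: (2173, -426).
General solution: x = 2173 + 2484t, y = -426 - 487t for integer t.
3850 ≤ 2173 + 2484t ≤ 69874 gives t ∈ [1, 27], which is 27 values.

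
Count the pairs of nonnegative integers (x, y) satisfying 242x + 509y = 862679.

gcd(509, 242) = 1.
By Bézout, 242×(61) + 509×(-29) = 1.
One solution: (454, 1479).
General: x = 454 + 509t, y = 1479 - 242t.
x ≥ 0 ⇒ t ≥ 0; y ≥ 0 ⇒ t ≤ 6. So t ∈ [0, 6]: 7 solutions.

7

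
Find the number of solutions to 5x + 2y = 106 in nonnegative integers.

gcd(5, 2) = 1.
By Bézout, 5*(1) + 2*(-2) = 1.
One solution: (0, 53).
General: x = 0 + 2t, y = 53 - 5t.
x ≥ 0 ⇒ t ≥ 0; y ≥ 0 ⇒ t ≤ 10. So t ∈ [0, 10]: 11 solutions.

11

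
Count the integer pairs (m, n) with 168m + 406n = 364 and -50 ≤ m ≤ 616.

23

gcd(406, 168):
  406 = 2*168 + 70
  168 = 2*70 + 28
  70 = 2*28 + 14
  28 = 2*14
so gcd(406, 168) = 14.
Back-substitute for Bézout coefficients:
  14 = 70 - 2*28
  ... = 168*(-12) + 406*(5)
Scale by 26: particular solution (-312, 130); reduce m mod 29: (7, -2).
General solution: m = 7 + 29t, n = -2 - 12t for integer t.
-50 ≤ 7 + 29t ≤ 616 gives t ∈ [-1, 21], which is 23 values.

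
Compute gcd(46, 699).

1

gcd(699, 46) = 1  (699 = 15·46 + 9, 46 = 5·9 + 1, 9 = 9·1).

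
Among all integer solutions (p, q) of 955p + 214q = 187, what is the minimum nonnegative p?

gcd(955, 214):
  955 = 4·214 + 99
  214 = 2·99 + 16
  99 = 6·16 + 3
  16 = 5·3 + 1
  3 = 3·1
so gcd(955, 214) = 1.
1 divides 187, so solutions exist.
Back-substitute for Bézout coefficients:
  1 = 16 - 5·3
  ... = 955·(-67) + 214·(299)
Scale by 187/1 = 187: (p₀, q₀) = (-12529, 55913).
General solution: p = -12529 + 214t, q = 55913 - 955t for integer t.
p ≥ 0: smallest is -12529 mod 214 = 97 (at t = 59), with q = -432.

97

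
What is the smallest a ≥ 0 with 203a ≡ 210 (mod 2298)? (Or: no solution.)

gcd(2298, 203):
  2298 = 11*203 + 65
  203 = 3*65 + 8
  65 = 8*8 + 1
  8 = 8*1
so gcd(2298, 203) = 1.
1 divides 210, so solutions exist.
Back-substitute for Bézout coefficients:
  1 = 65 - 8*8
  ... = 203*(-283) + 2298*(25)
So 203*(-283) ≡ 1 (mod 2298); multiply by 210: a ≡ -59430 (mod 2298).
Smallest nonnegative: a = -59430 mod 2298 = 318.

318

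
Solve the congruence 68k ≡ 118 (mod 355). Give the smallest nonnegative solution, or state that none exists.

gcd(355, 68):
  355 = 5×68 + 15
  68 = 4×15 + 8
  15 = 1×8 + 7
  8 = 1×7 + 1
  7 = 7×1
so gcd(355, 68) = 1.
1 divides 118, so solutions exist.
Back-substitute for Bézout coefficients:
  1 = 8 - 1×7
  ... = 68×(47) + 355×(-9)
So 68×(47) ≡ 1 (mod 355); multiply by 118: k ≡ 5546 (mod 355).
Smallest nonnegative: k = 5546 mod 355 = 221.

221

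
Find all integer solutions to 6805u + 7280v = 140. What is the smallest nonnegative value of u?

812

gcd(7280, 6805):
  7280 = 1·6805 + 475
  6805 = 14·475 + 155
  475 = 3·155 + 10
  155 = 15·10 + 5
  10 = 2·5
so gcd(7280, 6805) = 5.
5 divides 140, so solutions exist.
Back-substitute for Bézout coefficients:
  5 = 155 - 15·10
  ... = 6805·(705) + 7280·(-659)
Scale by 140/5 = 28: (u₀, v₀) = (19740, -18452).
General solution: u = 19740 + 1456t, v = -18452 - 1361t for integer t.
u ≥ 0: smallest is 19740 mod 1456 = 812 (at t = -13), with v = -759.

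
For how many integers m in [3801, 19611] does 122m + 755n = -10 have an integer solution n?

21

gcd(755, 122):
  755 = 6×122 + 23
  122 = 5×23 + 7
  23 = 3×7 + 2
  7 = 3×2 + 1
  2 = 2×1
so gcd(755, 122) = 1.
Back-substitute for Bézout coefficients:
  1 = 7 - 3×2
  ... = 122×(328) + 755×(-53)
Scale by -10: particular solution (-3280, 530); reduce m mod 755: (495, -80).
General solution: m = 495 + 755t, n = -80 - 122t for integer t.
3801 ≤ 495 + 755t ≤ 19611 gives t ∈ [5, 25], which is 21 values.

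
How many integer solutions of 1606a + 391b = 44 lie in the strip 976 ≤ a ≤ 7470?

gcd(1606, 391) = 1  (1606 = 4×391 + 42, 391 = 9×42 + 13, 42 = 3×13 + 3, 13 = 4×3 + 1, 3 = 3×1).
Back-substituting, 1606×(-121) + 391×(497) = 1.
Scale by 44: particular solution (-5324, 21868); reduce a mod 391: (150, -616).
General solution: a = 150 + 391t, b = -616 - 1606t for integer t.
976 ≤ 150 + 391t ≤ 7470 gives t ∈ [3, 18], which is 16 values.

16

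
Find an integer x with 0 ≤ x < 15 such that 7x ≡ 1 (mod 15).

13

gcd(15, 7):
  15 = 2×7 + 1
  7 = 7×1
so gcd(15, 7) = 1.
Back-substitute for Bézout coefficients:
  1 = 15 - 2×7
  ... = 7×(-2) + 15×(1)
So 7×-2 ≡ 1 (mod 15), and -2 mod 15 = 13.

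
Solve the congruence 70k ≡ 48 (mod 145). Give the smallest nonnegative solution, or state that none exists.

gcd(145, 70) = 5  (145 = 2*70 + 5, 70 = 14*5).
5 does not divide 48, so the congruence has no solution.

no solution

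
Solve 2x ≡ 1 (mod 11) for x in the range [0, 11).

gcd(11, 2):
  11 = 5·2 + 1
  2 = 2·1
so gcd(11, 2) = 1.
Back-substitute for Bézout coefficients:
  1 = 11 - 5·2
  ... = 2·(-5) + 11·(1)
So 2·-5 ≡ 1 (mod 11), and -5 mod 11 = 6.

6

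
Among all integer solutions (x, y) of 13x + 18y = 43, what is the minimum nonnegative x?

13

gcd(18, 13):
  18 = 1·13 + 5
  13 = 2·5 + 3
  5 = 1·3 + 2
  3 = 1·2 + 1
  2 = 2·1
so gcd(18, 13) = 1.
1 divides 43, so solutions exist.
Back-substitute for Bézout coefficients:
  1 = 3 - 1·2
  ... = 13·(7) + 18·(-5)
Scale by 43/1 = 43: (x₀, y₀) = (301, -215).
General solution: x = 301 + 18t, y = -215 - 13t for integer t.
x ≥ 0: smallest is 301 mod 18 = 13 (at t = -16), with y = -7.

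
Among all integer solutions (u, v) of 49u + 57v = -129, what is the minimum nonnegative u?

9

gcd(57, 49) = 1.
1 divides -129, so solutions exist.
By Bézout, 49*(7) + 57*(-6) = 1.
Scale by -129/1 = -129: (u₀, v₀) = (-903, 774).
General solution: u = -903 + 57t, v = 774 - 49t for integer t.
u ≥ 0: smallest is -903 mod 57 = 9 (at t = 16), with v = -10.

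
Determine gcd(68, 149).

gcd(149, 68):
  149 = 2*68 + 13
  68 = 5*13 + 3
  13 = 4*3 + 1
  3 = 3*1
so gcd(149, 68) = 1.

1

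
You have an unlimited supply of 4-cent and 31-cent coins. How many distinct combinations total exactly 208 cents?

Need nonnegative integers with 4j + 31k = 208.
gcd(4, 31) = 1, and 4·(8) + 31·(-1) = 1.
So (j₀, k₀) = (1664, -208); general j = 1664 + 31t, k = -208 - 4t.
j ≥ 0 ⇒ t ≥ -53; k ≥ 0 ⇒ t ≤ -52. That's 2 values of t.

2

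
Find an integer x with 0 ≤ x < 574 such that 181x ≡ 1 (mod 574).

111

gcd(574, 181) = 1  (574 = 3·181 + 31, 181 = 5·31 + 26, 31 = 1·26 + 5, 26 = 5·5 + 1, 5 = 5·1).
Back-substituting, 181·(111) + 574·(-35) = 1.
So 181·111 ≡ 1 (mod 574), and 111 mod 574 = 111.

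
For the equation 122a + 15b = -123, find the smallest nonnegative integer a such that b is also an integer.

gcd(122, 15) = 1  (122 = 8·15 + 2, 15 = 7·2 + 1, 2 = 2·1).
1 divides -123, so solutions exist.
Back-substituting, 122·(-7) + 15·(57) = 1.
Scale by -123/1 = -123: (a₀, b₀) = (861, -7011).
General solution: a = 861 + 15t, b = -7011 - 122t for integer t.
a ≥ 0: smallest is 861 mod 15 = 6 (at t = -57), with b = -57.

6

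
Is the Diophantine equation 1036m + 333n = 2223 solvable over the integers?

gcd(1036, 333):
  1036 = 3×333 + 37
  333 = 9×37
so gcd(1036, 333) = 37.
37 does not divide 2223 (remainder 3), so no integer solutions.

no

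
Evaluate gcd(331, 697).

1

gcd(697, 331):
  697 = 2×331 + 35
  331 = 9×35 + 16
  35 = 2×16 + 3
  16 = 5×3 + 1
  3 = 3×1
so gcd(697, 331) = 1.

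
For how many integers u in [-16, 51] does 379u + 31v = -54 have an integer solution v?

gcd(379, 31) = 1  (379 = 12*31 + 7, 31 = 4*7 + 3, 7 = 2*3 + 1, 3 = 3*1).
Back-substituting, 379*(9) + 31*(-110) = 1.
Scale by -54: particular solution (-486, 5940); reduce u mod 31: (10, -124).
General solution: u = 10 + 31t, v = -124 - 379t for integer t.
-16 ≤ 10 + 31t ≤ 51 gives t ∈ [0, 1], which is 2 values.

2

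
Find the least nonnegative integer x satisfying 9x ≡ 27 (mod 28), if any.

gcd(28, 9) = 1.
1 divides 27, so solutions exist.
By Bézout, 9*(-3) + 28*(1) = 1.
So 9*(-3) ≡ 1 (mod 28); multiply by 27: x ≡ -81 (mod 28).
Smallest nonnegative: x = -81 mod 28 = 3.

3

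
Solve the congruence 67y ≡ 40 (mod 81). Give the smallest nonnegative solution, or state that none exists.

gcd(81, 67) = 1  (81 = 1*67 + 14, 67 = 4*14 + 11, 14 = 1*11 + 3, 11 = 3*3 + 2, 3 = 1*2 + 1, 2 = 2*1).
1 divides 40, so solutions exist.
Back-substituting, 67*(-29) + 81*(24) = 1.
So 67*(-29) ≡ 1 (mod 81); multiply by 40: y ≡ -1160 (mod 81).
Smallest nonnegative: y = -1160 mod 81 = 55.

55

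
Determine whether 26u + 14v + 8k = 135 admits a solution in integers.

no

gcd(26, 14):
  26 = 1*14 + 12
  14 = 1*12 + 2
  12 = 6*2
so gcd(26, 14) = 2.
gcd(2, 8) = 2.
2 does not divide 135 (remainder 1), so no integer solutions.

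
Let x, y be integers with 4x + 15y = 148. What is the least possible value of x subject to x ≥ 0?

gcd(15, 4):
  15 = 3*4 + 3
  4 = 1*3 + 1
  3 = 3*1
so gcd(15, 4) = 1.
1 divides 148, so solutions exist.
Back-substitute for Bézout coefficients:
  1 = 4 - 1*3
  ... = 4*(4) + 15*(-1)
Scale by 148/1 = 148: (x₀, y₀) = (592, -148).
General solution: x = 592 + 15t, y = -148 - 4t for integer t.
x ≥ 0: smallest is 592 mod 15 = 7 (at t = -39), with y = 8.

7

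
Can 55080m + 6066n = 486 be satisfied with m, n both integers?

gcd(55080, 6066) = 18  (55080 = 9*6066 + 486, 6066 = 12*486 + 234, 486 = 2*234 + 18, 234 = 13*18).
18 divides 486, so integer solutions exist.

yes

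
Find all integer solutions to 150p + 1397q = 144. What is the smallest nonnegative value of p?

gcd(1397, 150) = 1.
1 divides 144, so solutions exist.
By Bézout, 150×(624) + 1397×(-67) = 1.
Scale by 144/1 = 144: (p₀, q₀) = (89856, -9648).
General solution: p = 89856 + 1397t, q = -9648 - 150t for integer t.
p ≥ 0: smallest is 89856 mod 1397 = 448 (at t = -64), with q = -48.

448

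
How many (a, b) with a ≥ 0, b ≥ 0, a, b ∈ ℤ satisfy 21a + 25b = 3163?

gcd(25, 21):
  25 = 1*21 + 4
  21 = 5*4 + 1
  4 = 4*1
so gcd(25, 21) = 1.
Back-substitute for Bézout coefficients:
  1 = 21 - 5*4
  ... = 21*(6) + 25*(-5)
Scale by 3163: one solution is (18978, -15815). Reduce a mod 25: (3, 124).
General: a = 3 + 25t, b = 124 - 21t.
a ≥ 0 ⇒ t ≥ 0; b ≥ 0 ⇒ t ≤ 5. So t ∈ [0, 5]: 6 solutions.

6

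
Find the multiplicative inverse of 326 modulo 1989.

482

gcd(1989, 326) = 1  (1989 = 6×326 + 33, 326 = 9×33 + 29, 33 = 1×29 + 4, 29 = 7×4 + 1, 4 = 4×1).
Back-substituting, 326×(482) + 1989×(-79) = 1.
So 326×482 ≡ 1 (mod 1989), and 482 mod 1989 = 482.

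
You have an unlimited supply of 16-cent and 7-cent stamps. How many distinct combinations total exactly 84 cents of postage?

Need nonnegative integers with 16j + 7k = 84.
gcd(16, 7) = 1, and 16·(-3) + 7·(7) = 1.
So (j₀, k₀) = (-252, 588); general j = -252 + 7t, k = 588 - 16t.
j ≥ 0 ⇒ t ≥ 36; k ≥ 0 ⇒ t ≤ 36. That's 1 value of t.

1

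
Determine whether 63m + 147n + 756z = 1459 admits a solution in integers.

no

gcd(147, 63) = 21.
gcd(21, 756) = 21.
21 does not divide 1459 (remainder 10), so no integer solutions.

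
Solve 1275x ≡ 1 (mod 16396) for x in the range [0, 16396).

gcd(16396, 1275) = 1  (16396 = 12*1275 + 1096, 1275 = 1*1096 + 179, 1096 = 6*179 + 22, 179 = 8*22 + 3, 22 = 7*3 + 1, 3 = 3*1).
Back-substituting, 1275*(-5221) + 16396*(406) = 1.
So 1275*-5221 ≡ 1 (mod 16396), and -5221 mod 16396 = 11175.

11175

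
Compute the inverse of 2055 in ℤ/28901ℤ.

gcd(28901, 2055) = 1  (28901 = 14·2055 + 131, 2055 = 15·131 + 90, 131 = 1·90 + 41, 90 = 2·41 + 8, 41 = 5·8 + 1, 8 = 8·1).
Back-substituting, 2055·(-3530) + 28901·(251) = 1.
So 2055·-3530 ≡ 1 (mod 28901), and -3530 mod 28901 = 25371.

25371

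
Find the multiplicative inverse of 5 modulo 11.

9

gcd(11, 5):
  11 = 2*5 + 1
  5 = 5*1
so gcd(11, 5) = 1.
Back-substitute for Bézout coefficients:
  1 = 11 - 2*5
  ... = 5*(-2) + 11*(1)
So 5*-2 ≡ 1 (mod 11), and -2 mod 11 = 9.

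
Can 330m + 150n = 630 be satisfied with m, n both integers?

gcd(330, 150):
  330 = 2×150 + 30
  150 = 5×30
so gcd(330, 150) = 30.
30 divides 630, so integer solutions exist.

yes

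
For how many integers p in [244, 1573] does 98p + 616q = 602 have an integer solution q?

gcd(616, 98) = 14  (616 = 6·98 + 28, 98 = 3·28 + 14, 28 = 2·14).
Back-substituting, 98·(19) + 616·(-3) = 14.
Scale by 43: particular solution (817, -129); reduce p mod 44: (25, -3).
General solution: p = 25 + 44t, q = -3 - 7t for integer t.
244 ≤ 25 + 44t ≤ 1573 gives t ∈ [5, 35], which is 31 values.

31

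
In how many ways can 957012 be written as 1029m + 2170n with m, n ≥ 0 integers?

gcd(2170, 1029) = 7  (2170 = 2·1029 + 112, 1029 = 9·112 + 21, 112 = 5·21 + 7, 21 = 3·7).
Back-substituting, 1029·(-97) + 2170·(46) = 7.
Scale by 136716: one solution is (-13261452, 6288936). Reduce m mod 310: (38, 423).
General: m = 38 + 310t, n = 423 - 147t.
m ≥ 0 ⇒ t ≥ 0; n ≥ 0 ⇒ t ≤ 2. So t ∈ [0, 2]: 3 solutions.

3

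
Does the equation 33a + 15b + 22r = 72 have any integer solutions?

yes

gcd(33, 15) = 3.
gcd(3, 22) = 1.
1 divides 72, so integer solutions exist.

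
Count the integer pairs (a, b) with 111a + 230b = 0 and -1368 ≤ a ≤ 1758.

gcd(230, 111) = 1.
By Bézout, 111*(-29) + 230*(14) = 1.
Particular solution: (0, 0).
General solution: a = 0 + 230t, b = 0 - 111t for integer t.
-1368 ≤ 0 + 230t ≤ 1758 gives t ∈ [-5, 7], which is 13 values.

13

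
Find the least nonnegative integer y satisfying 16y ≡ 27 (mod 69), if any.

gcd(69, 16):
  69 = 4×16 + 5
  16 = 3×5 + 1
  5 = 5×1
so gcd(69, 16) = 1.
1 divides 27, so solutions exist.
Back-substitute for Bézout coefficients:
  1 = 16 - 3×5
  ... = 16×(13) + 69×(-3)
So 16×(13) ≡ 1 (mod 69); multiply by 27: y ≡ 351 (mod 69).
Smallest nonnegative: y = 351 mod 69 = 6.

6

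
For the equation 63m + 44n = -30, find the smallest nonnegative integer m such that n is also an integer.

10

gcd(63, 44) = 1.
1 divides -30, so solutions exist.
By Bézout, 63×(7) + 44×(-10) = 1.
Scale by -30/1 = -30: (m₀, n₀) = (-210, 300).
General solution: m = -210 + 44t, n = 300 - 63t for integer t.
m ≥ 0: smallest is -210 mod 44 = 10 (at t = 5), with n = -15.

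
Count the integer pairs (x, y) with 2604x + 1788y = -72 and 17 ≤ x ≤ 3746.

25

gcd(2604, 1788) = 12  (2604 = 1*1788 + 816, 1788 = 2*816 + 156, 816 = 5*156 + 36, 156 = 4*36 + 12, 36 = 3*12).
Back-substituting, 2604*(-46) + 1788*(67) = 12.
Scale by -6: particular solution (276, -402); reduce x mod 149: (127, -185).
General solution: x = 127 + 149t, y = -185 - 217t for integer t.
17 ≤ 127 + 149t ≤ 3746 gives t ∈ [0, 24], which is 25 values.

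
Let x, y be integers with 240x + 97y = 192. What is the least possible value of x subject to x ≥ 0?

59

gcd(240, 97):
  240 = 2×97 + 46
  97 = 2×46 + 5
  46 = 9×5 + 1
  5 = 5×1
so gcd(240, 97) = 1.
1 divides 192, so solutions exist.
Back-substitute for Bézout coefficients:
  1 = 46 - 9×5
  ... = 240×(19) + 97×(-47)
Scale by 192/1 = 192: (x₀, y₀) = (3648, -9024).
General solution: x = 3648 + 97t, y = -9024 - 240t for integer t.
x ≥ 0: smallest is 3648 mod 97 = 59 (at t = -37), with y = -144.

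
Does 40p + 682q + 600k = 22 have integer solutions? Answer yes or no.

gcd(682, 40):
  682 = 17*40 + 2
  40 = 20*2
so gcd(682, 40) = 2.
gcd(2, 600) = 2.
2 divides 22, so integer solutions exist.

yes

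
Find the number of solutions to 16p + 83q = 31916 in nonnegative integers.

gcd(83, 16) = 1  (83 = 5×16 + 3, 16 = 5×3 + 1, 3 = 3×1).
Back-substituting, 16×(26) + 83×(-5) = 1.
Scale by 31916: one solution is (829816, -159580). Reduce p mod 83: (65, 372).
General: p = 65 + 83t, q = 372 - 16t.
p ≥ 0 ⇒ t ≥ 0; q ≥ 0 ⇒ t ≤ 23. So t ∈ [0, 23]: 24 solutions.

24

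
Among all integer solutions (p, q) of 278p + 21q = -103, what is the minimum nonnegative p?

gcd(278, 21):
  278 = 13*21 + 5
  21 = 4*5 + 1
  5 = 5*1
so gcd(278, 21) = 1.
1 divides -103, so solutions exist.
Back-substitute for Bézout coefficients:
  1 = 21 - 4*5
  ... = 278*(-4) + 21*(53)
Scale by -103/1 = -103: (p₀, q₀) = (412, -5459).
General solution: p = 412 + 21t, q = -5459 - 278t for integer t.
p ≥ 0: smallest is 412 mod 21 = 13 (at t = -19), with q = -177.

13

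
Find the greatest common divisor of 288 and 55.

1

gcd(288, 55):
  288 = 5*55 + 13
  55 = 4*13 + 3
  13 = 4*3 + 1
  3 = 3*1
so gcd(288, 55) = 1.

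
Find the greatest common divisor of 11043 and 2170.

gcd(11043, 2170):
  11043 = 5*2170 + 193
  2170 = 11*193 + 47
  193 = 4*47 + 5
  47 = 9*5 + 2
  5 = 2*2 + 1
  2 = 2*1
so gcd(11043, 2170) = 1.

1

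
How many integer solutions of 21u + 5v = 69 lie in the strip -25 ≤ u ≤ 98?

gcd(21, 5) = 1  (21 = 4×5 + 1, 5 = 5×1).
Back-substituting, 21×(1) + 5×(-4) = 1.
Scale by 69: particular solution (69, -276); reduce u mod 5: (4, -3).
General solution: u = 4 + 5t, v = -3 - 21t for integer t.
-25 ≤ 4 + 5t ≤ 98 gives t ∈ [-5, 18], which is 24 values.

24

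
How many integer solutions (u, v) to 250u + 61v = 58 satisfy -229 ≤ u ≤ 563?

gcd(250, 61) = 1  (250 = 4·61 + 6, 61 = 10·6 + 1, 6 = 6·1).
Back-substituting, 250·(-10) + 61·(41) = 1.
Scale by 58: particular solution (-580, 2378); reduce u mod 61: (30, -122).
General solution: u = 30 + 61t, v = -122 - 250t for integer t.
-229 ≤ 30 + 61t ≤ 563 gives t ∈ [-4, 8], which is 13 values.

13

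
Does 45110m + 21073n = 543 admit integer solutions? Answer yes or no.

gcd(45110, 21073) = 13.
13 does not divide 543 (remainder 10), so no integer solutions.

no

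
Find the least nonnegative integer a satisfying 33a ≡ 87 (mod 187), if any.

gcd(187, 33):
  187 = 5×33 + 22
  33 = 1×22 + 11
  22 = 2×11
so gcd(187, 33) = 11.
11 does not divide 87, so the congruence has no solution.

no solution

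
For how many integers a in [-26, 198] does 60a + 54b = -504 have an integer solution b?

gcd(60, 54) = 6  (60 = 1×54 + 6, 54 = 9×6).
Back-substituting, 60×(1) + 54×(-1) = 6.
Scale by -84: particular solution (-84, 84); reduce a mod 9: (6, -16).
General solution: a = 6 + 9t, b = -16 - 10t for integer t.
-26 ≤ 6 + 9t ≤ 198 gives t ∈ [-3, 21], which is 25 values.

25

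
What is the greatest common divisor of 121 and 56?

1

gcd(121, 56) = 1  (121 = 2·56 + 9, 56 = 6·9 + 2, 9 = 4·2 + 1, 2 = 2·1).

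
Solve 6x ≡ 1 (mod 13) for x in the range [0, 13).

11

gcd(13, 6) = 1  (13 = 2×6 + 1, 6 = 6×1).
Back-substituting, 6×(-2) + 13×(1) = 1.
So 6×-2 ≡ 1 (mod 13), and -2 mod 13 = 11.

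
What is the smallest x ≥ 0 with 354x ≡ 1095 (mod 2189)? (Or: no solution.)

1246

gcd(2189, 354) = 1.
1 divides 1095, so solutions exist.
By Bézout, 354·(303) + 2189·(-49) = 1.
So 354·(303) ≡ 1 (mod 2189); multiply by 1095: x ≡ 331785 (mod 2189).
Smallest nonnegative: x = 331785 mod 2189 = 1246.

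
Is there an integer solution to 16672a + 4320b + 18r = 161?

no

gcd(16672, 4320) = 32  (16672 = 3×4320 + 3712, 4320 = 1×3712 + 608, 3712 = 6×608 + 64, 608 = 9×64 + 32, 64 = 2×32).
gcd(32, 18) = 2.
2 does not divide 161 (remainder 1), so no integer solutions.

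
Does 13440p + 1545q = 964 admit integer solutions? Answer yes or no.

no

gcd(13440, 1545) = 15  (13440 = 8×1545 + 1080, 1545 = 1×1080 + 465, 1080 = 2×465 + 150, 465 = 3×150 + 15, 150 = 10×15).
15 does not divide 964 (remainder 4), so no integer solutions.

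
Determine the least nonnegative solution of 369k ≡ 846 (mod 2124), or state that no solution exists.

198

gcd(2124, 369):
  2124 = 5*369 + 279
  369 = 1*279 + 90
  279 = 3*90 + 9
  90 = 10*9
so gcd(2124, 369) = 9.
9 divides 846, so solutions exist.
Back-substitute for Bézout coefficients:
  9 = 279 - 3*90
  ... = 369*(-23) + 2124*(4)
So 369*(-23) ≡ 9 (mod 2124); multiply by 94: k ≡ -2162 (mod 236).
Smallest nonnegative: k = -2162 mod 236 = 198.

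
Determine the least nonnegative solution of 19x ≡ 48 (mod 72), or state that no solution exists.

gcd(72, 19) = 1  (72 = 3*19 + 15, 19 = 1*15 + 4, 15 = 3*4 + 3, 4 = 1*3 + 1, 3 = 3*1).
1 divides 48, so solutions exist.
Back-substituting, 19*(19) + 72*(-5) = 1.
So 19*(19) ≡ 1 (mod 72); multiply by 48: x ≡ 912 (mod 72).
Smallest nonnegative: x = 912 mod 72 = 48.

48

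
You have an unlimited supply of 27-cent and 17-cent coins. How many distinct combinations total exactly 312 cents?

Need nonnegative integers with 27j + 17k = 312.
gcd(27, 17) = 1, and 27·(-5) + 17·(8) = 1.
So (j₀, k₀) = (-1560, 2496); general j = -1560 + 17t, k = 2496 - 27t.
j ≥ 0 ⇒ t ≥ 92; k ≥ 0 ⇒ t ≤ 92. That's 1 value of t.

1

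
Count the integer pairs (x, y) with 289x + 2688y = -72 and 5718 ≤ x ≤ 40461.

gcd(2688, 289) = 1  (2688 = 9×289 + 87, 289 = 3×87 + 28, 87 = 3×28 + 3, 28 = 9×3 + 1, 3 = 3×1).
Back-substituting, 289×(865) + 2688×(-93) = 1.
Scale by -72: particular solution (-62280, 6696); reduce x mod 2688: (2232, -240).
General solution: x = 2232 + 2688t, y = -240 - 289t for integer t.
5718 ≤ 2232 + 2688t ≤ 40461 gives t ∈ [2, 14], which is 13 values.

13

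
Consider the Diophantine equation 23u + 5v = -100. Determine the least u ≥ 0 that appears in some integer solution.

0

gcd(23, 5):
  23 = 4*5 + 3
  5 = 1*3 + 2
  3 = 1*2 + 1
  2 = 2*1
so gcd(23, 5) = 1.
1 divides -100, so solutions exist.
Back-substitute for Bézout coefficients:
  1 = 3 - 1*2
  ... = 23*(2) + 5*(-9)
Scale by -100/1 = -100: (u₀, v₀) = (-200, 900).
General solution: u = -200 + 5t, v = 900 - 23t for integer t.
u ≥ 0: smallest is -200 mod 5 = 0 (at t = 40), with v = -20.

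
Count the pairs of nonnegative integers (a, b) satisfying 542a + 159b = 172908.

gcd(542, 159) = 1  (542 = 3·159 + 65, 159 = 2·65 + 29, 65 = 2·29 + 7, 29 = 4·7 + 1, 7 = 7·1).
Back-substituting, 542·(-22) + 159·(75) = 1.
Scale by 172908: one solution is (-3803976, 12968100). Reduce a mod 159: (99, 750).
General: a = 99 + 159t, b = 750 - 542t.
a ≥ 0 ⇒ t ≥ 0; b ≥ 0 ⇒ t ≤ 1. So t ∈ [0, 1]: 2 solutions.

2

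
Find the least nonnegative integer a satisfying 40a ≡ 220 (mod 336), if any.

gcd(336, 40):
  336 = 8×40 + 16
  40 = 2×16 + 8
  16 = 2×8
so gcd(336, 40) = 8.
8 does not divide 220, so the congruence has no solution.

no solution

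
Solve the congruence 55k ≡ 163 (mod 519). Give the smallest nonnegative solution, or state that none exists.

220

gcd(519, 55) = 1.
1 divides 163, so solutions exist.
By Bézout, 55·(151) + 519·(-16) = 1.
So 55·(151) ≡ 1 (mod 519); multiply by 163: k ≡ 24613 (mod 519).
Smallest nonnegative: k = 24613 mod 519 = 220.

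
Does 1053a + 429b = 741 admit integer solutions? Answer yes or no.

yes

gcd(1053, 429):
  1053 = 2×429 + 195
  429 = 2×195 + 39
  195 = 5×39
so gcd(1053, 429) = 39.
39 divides 741, so integer solutions exist.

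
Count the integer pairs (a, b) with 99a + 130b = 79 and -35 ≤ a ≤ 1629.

gcd(130, 99):
  130 = 1*99 + 31
  99 = 3*31 + 6
  31 = 5*6 + 1
  6 = 6*1
so gcd(130, 99) = 1.
Back-substitute for Bézout coefficients:
  1 = 31 - 5*6
  ... = 99*(-21) + 130*(16)
Scale by 79: particular solution (-1659, 1264); reduce a mod 130: (31, -23).
General solution: a = 31 + 130t, b = -23 - 99t for integer t.
-35 ≤ 31 + 130t ≤ 1629 gives t ∈ [0, 12], which is 13 values.

13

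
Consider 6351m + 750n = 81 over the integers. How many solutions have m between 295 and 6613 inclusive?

gcd(6351, 750):
  6351 = 8*750 + 351
  750 = 2*351 + 48
  351 = 7*48 + 15
  48 = 3*15 + 3
  15 = 5*3
so gcd(6351, 750) = 3.
Back-substitute for Bézout coefficients:
  3 = 48 - 3*15
  ... = 6351*(-47) + 750*(398)
Scale by 27: particular solution (-1269, 10746); reduce m mod 250: (231, -1956).
General solution: m = 231 + 250t, n = -1956 - 2117t for integer t.
295 ≤ 231 + 250t ≤ 6613 gives t ∈ [1, 25], which is 25 values.

25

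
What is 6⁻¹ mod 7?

6

gcd(7, 6) = 1.
By Bézout, 6·(-1) + 7·(1) = 1.
So 6·-1 ≡ 1 (mod 7), and -1 mod 7 = 6.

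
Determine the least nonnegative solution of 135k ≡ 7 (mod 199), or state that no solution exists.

gcd(199, 135) = 1.
1 divides 7, so solutions exist.
By Bézout, 135×(-28) + 199×(19) = 1.
So 135×(-28) ≡ 1 (mod 199); multiply by 7: k ≡ -196 (mod 199).
Smallest nonnegative: k = -196 mod 199 = 3.

3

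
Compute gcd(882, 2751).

21

gcd(2751, 882):
  2751 = 3·882 + 105
  882 = 8·105 + 42
  105 = 2·42 + 21
  42 = 2·21
so gcd(2751, 882) = 21.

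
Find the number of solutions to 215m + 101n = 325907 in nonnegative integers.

gcd(215, 101):
  215 = 2*101 + 13
  101 = 7*13 + 10
  13 = 1*10 + 3
  10 = 3*3 + 1
  3 = 3*1
so gcd(215, 101) = 1.
Back-substitute for Bézout coefficients:
  1 = 10 - 3*3
  ... = 215*(-31) + 101*(66)
Scale by 325907: one solution is (-10103117, 21509862). Reduce m mod 101: (14, 3197).
General: m = 14 + 101t, n = 3197 - 215t.
m ≥ 0 ⇒ t ≥ 0; n ≥ 0 ⇒ t ≤ 14. So t ∈ [0, 14]: 15 solutions.

15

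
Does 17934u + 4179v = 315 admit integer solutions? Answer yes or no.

yes

gcd(17934, 4179) = 21.
21 divides 315, so integer solutions exist.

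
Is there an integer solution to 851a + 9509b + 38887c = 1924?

gcd(9509, 851):
  9509 = 11*851 + 148
  851 = 5*148 + 111
  148 = 1*111 + 37
  111 = 3*37
so gcd(9509, 851) = 37.
gcd(37, 38887) = 37.
37 divides 1924, so integer solutions exist.

yes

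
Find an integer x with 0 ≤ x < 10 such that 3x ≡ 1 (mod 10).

7

gcd(10, 3) = 1.
By Bézout, 3×(-3) + 10×(1) = 1.
So 3×-3 ≡ 1 (mod 10), and -3 mod 10 = 7.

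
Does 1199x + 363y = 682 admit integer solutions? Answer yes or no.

gcd(1199, 363):
  1199 = 3×363 + 110
  363 = 3×110 + 33
  110 = 3×33 + 11
  33 = 3×11
so gcd(1199, 363) = 11.
11 divides 682, so integer solutions exist.

yes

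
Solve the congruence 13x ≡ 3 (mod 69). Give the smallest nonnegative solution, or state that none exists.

48

gcd(69, 13):
  69 = 5·13 + 4
  13 = 3·4 + 1
  4 = 4·1
so gcd(69, 13) = 1.
1 divides 3, so solutions exist.
Back-substitute for Bézout coefficients:
  1 = 13 - 3·4
  ... = 13·(16) + 69·(-3)
So 13·(16) ≡ 1 (mod 69); multiply by 3: x ≡ 48 (mod 69).
Smallest nonnegative: x = 48 mod 69 = 48.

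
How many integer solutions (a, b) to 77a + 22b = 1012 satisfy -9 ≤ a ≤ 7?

gcd(77, 22) = 11.
By Bézout, 77×(1) + 22×(-3) = 11.
Particular solution: (0, 46).
General solution: a = 0 + 2t, b = 46 - 7t for integer t.
-9 ≤ 0 + 2t ≤ 7 gives t ∈ [-4, 3], which is 8 values.

8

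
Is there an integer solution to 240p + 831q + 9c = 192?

gcd(831, 240) = 3.
gcd(3, 9) = 3.
3 divides 192, so integer solutions exist.

yes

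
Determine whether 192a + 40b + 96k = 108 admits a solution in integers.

gcd(192, 40) = 8.
gcd(8, 96) = 8.
8 does not divide 108 (remainder 4), so no integer solutions.

no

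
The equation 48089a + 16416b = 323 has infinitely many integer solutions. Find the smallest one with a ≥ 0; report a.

283

gcd(48089, 16416) = 19.
19 divides 323, so solutions exist.
By Bézout, 48089*(-85) + 16416*(249) = 19.
Scale by 323/19 = 17: (a₀, b₀) = (-1445, 4233).
General solution: a = -1445 + 864t, b = 4233 - 2531t for integer t.
a ≥ 0: smallest is -1445 mod 864 = 283 (at t = 2), with b = -829.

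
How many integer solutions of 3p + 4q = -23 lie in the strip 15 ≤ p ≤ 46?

gcd(4, 3) = 1  (4 = 1·3 + 1, 3 = 3·1).
Back-substituting, 3·(-1) + 4·(1) = 1.
Scale by -23: particular solution (23, -23); reduce p mod 4: (3, -8).
General solution: p = 3 + 4t, q = -8 - 3t for integer t.
15 ≤ 3 + 4t ≤ 46 gives t ∈ [3, 10], which is 8 values.

8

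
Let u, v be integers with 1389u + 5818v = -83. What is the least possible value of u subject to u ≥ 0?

5575

gcd(5818, 1389) = 1.
1 divides -83, so solutions exist.
By Bézout, 1389*(-1399) + 5818*(334) = 1.
Scale by -83/1 = -83: (u₀, v₀) = (116117, -27722).
General solution: u = 116117 + 5818t, v = -27722 - 1389t for integer t.
u ≥ 0: smallest is 116117 mod 5818 = 5575 (at t = -19), with v = -1331.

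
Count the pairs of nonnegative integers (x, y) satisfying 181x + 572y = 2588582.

gcd(572, 181) = 1.
By Bézout, 181*(-79) + 572*(25) = 1.
One solution: (30, 4516).
General: x = 30 + 572t, y = 4516 - 181t.
x ≥ 0 ⇒ t ≥ 0; y ≥ 0 ⇒ t ≤ 24. So t ∈ [0, 24]: 25 solutions.

25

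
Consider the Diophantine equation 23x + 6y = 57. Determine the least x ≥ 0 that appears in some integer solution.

gcd(23, 6):
  23 = 3×6 + 5
  6 = 1×5 + 1
  5 = 5×1
so gcd(23, 6) = 1.
1 divides 57, so solutions exist.
Back-substitute for Bézout coefficients:
  1 = 6 - 1×5
  ... = 23×(-1) + 6×(4)
Scale by 57/1 = 57: (x₀, y₀) = (-57, 228).
General solution: x = -57 + 6t, y = 228 - 23t for integer t.
x ≥ 0: smallest is -57 mod 6 = 3 (at t = 10), with y = -2.

3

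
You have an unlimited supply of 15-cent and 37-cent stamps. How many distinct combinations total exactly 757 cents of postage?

Need nonnegative integers with 15j + 37k = 757.
gcd(15, 37) = 1, and 15·(5) + 37·(-2) = 1.
So (j₀, k₀) = (3785, -1514); general j = 3785 + 37t, k = -1514 - 15t.
j ≥ 0 ⇒ t ≥ -102; k ≥ 0 ⇒ t ≤ -101. That's 2 values of t.

2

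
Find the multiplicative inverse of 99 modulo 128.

gcd(128, 99):
  128 = 1*99 + 29
  99 = 3*29 + 12
  29 = 2*12 + 5
  12 = 2*5 + 2
  5 = 2*2 + 1
  2 = 2*1
so gcd(128, 99) = 1.
Back-substitute for Bézout coefficients:
  1 = 5 - 2*2
  ... = 99*(-53) + 128*(41)
So 99*-53 ≡ 1 (mod 128), and -53 mod 128 = 75.

75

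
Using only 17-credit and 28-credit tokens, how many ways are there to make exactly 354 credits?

1

Need nonnegative integers with 17j + 28k = 354.
gcd(17, 28) = 1, and 17·(5) + 28·(-3) = 1.
So (j₀, k₀) = (1770, -1062); general j = 1770 + 28t, k = -1062 - 17t.
j ≥ 0 ⇒ t ≥ -63; k ≥ 0 ⇒ t ≤ -63. That's 1 value of t.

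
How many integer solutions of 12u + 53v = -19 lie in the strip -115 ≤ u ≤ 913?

20

gcd(53, 12) = 1.
By Bézout, 12×(-22) + 53×(5) = 1.
Particular solution: (47, -11).
General solution: u = 47 + 53t, v = -11 - 12t for integer t.
-115 ≤ 47 + 53t ≤ 913 gives t ∈ [-3, 16], which is 20 values.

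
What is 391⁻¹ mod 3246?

1843

gcd(3246, 391):
  3246 = 8×391 + 118
  391 = 3×118 + 37
  118 = 3×37 + 7
  37 = 5×7 + 2
  7 = 3×2 + 1
  2 = 2×1
so gcd(3246, 391) = 1.
Back-substitute for Bézout coefficients:
  1 = 7 - 3×2
  ... = 391×(-1403) + 3246×(169)
So 391×-1403 ≡ 1 (mod 3246), and -1403 mod 3246 = 1843.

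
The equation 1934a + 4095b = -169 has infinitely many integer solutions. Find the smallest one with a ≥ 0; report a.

gcd(4095, 1934) = 1  (4095 = 2×1934 + 227, 1934 = 8×227 + 118, 227 = 1×118 + 109, 118 = 1×109 + 9, 109 = 12×9 + 1, 9 = 9×1).
1 divides -169, so solutions exist.
Back-substituting, 1934×(-451) + 4095×(213) = 1.
Scale by -169/1 = -169: (a₀, b₀) = (76219, -35997).
General solution: a = 76219 + 4095t, b = -35997 - 1934t for integer t.
a ≥ 0: smallest is 76219 mod 4095 = 2509 (at t = -18), with b = -1185.

2509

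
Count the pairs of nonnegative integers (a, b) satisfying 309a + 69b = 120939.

17

gcd(309, 69) = 3.
By Bézout, 309·(-2) + 69·(9) = 3.
One solution: (12, 1699).
General: a = 12 + 23t, b = 1699 - 103t.
a ≥ 0 ⇒ t ≥ 0; b ≥ 0 ⇒ t ≤ 16. So t ∈ [0, 16]: 17 solutions.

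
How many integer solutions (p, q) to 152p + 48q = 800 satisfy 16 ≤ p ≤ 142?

gcd(152, 48) = 8.
By Bézout, 152×(1) + 48×(-3) = 8.
Particular solution: (4, 4).
General solution: p = 4 + 6t, q = 4 - 19t for integer t.
16 ≤ 4 + 6t ≤ 142 gives t ∈ [2, 23], which is 22 values.

22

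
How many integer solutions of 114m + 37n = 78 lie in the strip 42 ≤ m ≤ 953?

gcd(114, 37) = 1.
By Bézout, 114·(-12) + 37·(37) = 1.
Particular solution: (26, -78).
General solution: m = 26 + 37t, n = -78 - 114t for integer t.
42 ≤ 26 + 37t ≤ 953 gives t ∈ [1, 25], which is 25 values.

25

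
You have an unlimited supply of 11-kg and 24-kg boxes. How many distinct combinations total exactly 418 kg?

2

Need nonnegative integers with 11j + 24k = 418.
gcd(11, 24) = 1, and 11·(11) + 24·(-5) = 1.
So (j₀, k₀) = (4598, -2090); general j = 4598 + 24t, k = -2090 - 11t.
j ≥ 0 ⇒ t ≥ -191; k ≥ 0 ⇒ t ≤ -190. That's 2 values of t.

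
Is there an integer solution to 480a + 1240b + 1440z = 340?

gcd(1240, 480) = 40  (1240 = 2·480 + 280, 480 = 1·280 + 200, 280 = 1·200 + 80, 200 = 2·80 + 40, 80 = 2·40).
gcd(40, 1440) = 40.
40 does not divide 340 (remainder 20), so no integer solutions.

no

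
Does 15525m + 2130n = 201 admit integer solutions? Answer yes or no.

no

gcd(15525, 2130) = 15  (15525 = 7*2130 + 615, 2130 = 3*615 + 285, 615 = 2*285 + 45, 285 = 6*45 + 15, 45 = 3*15).
15 does not divide 201 (remainder 6), so no integer solutions.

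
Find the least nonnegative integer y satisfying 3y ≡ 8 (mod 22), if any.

gcd(22, 3):
  22 = 7·3 + 1
  3 = 3·1
so gcd(22, 3) = 1.
1 divides 8, so solutions exist.
Back-substitute for Bézout coefficients:
  1 = 22 - 7·3
  ... = 3·(-7) + 22·(1)
So 3·(-7) ≡ 1 (mod 22); multiply by 8: y ≡ -56 (mod 22).
Smallest nonnegative: y = -56 mod 22 = 10.

10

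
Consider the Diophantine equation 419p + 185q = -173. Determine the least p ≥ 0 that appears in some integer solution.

38

gcd(419, 185):
  419 = 2·185 + 49
  185 = 3·49 + 38
  49 = 1·38 + 11
  38 = 3·11 + 5
  11 = 2·5 + 1
  5 = 5·1
so gcd(419, 185) = 1.
1 divides -173, so solutions exist.
Back-substitute for Bézout coefficients:
  1 = 11 - 2·5
  ... = 419·(34) + 185·(-77)
Scale by -173/1 = -173: (p₀, q₀) = (-5882, 13321).
General solution: p = -5882 + 185t, q = 13321 - 419t for integer t.
p ≥ 0: smallest is -5882 mod 185 = 38 (at t = 32), with q = -87.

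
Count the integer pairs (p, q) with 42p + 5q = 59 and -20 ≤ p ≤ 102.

25

gcd(42, 5) = 1  (42 = 8·5 + 2, 5 = 2·2 + 1, 2 = 2·1).
Back-substituting, 42·(-2) + 5·(17) = 1.
Scale by 59: particular solution (-118, 1003); reduce p mod 5: (2, -5).
General solution: p = 2 + 5t, q = -5 - 42t for integer t.
-20 ≤ 2 + 5t ≤ 102 gives t ∈ [-4, 20], which is 25 values.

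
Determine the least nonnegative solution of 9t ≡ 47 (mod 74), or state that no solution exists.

gcd(74, 9) = 1  (74 = 8×9 + 2, 9 = 4×2 + 1, 2 = 2×1).
1 divides 47, so solutions exist.
Back-substituting, 9×(33) + 74×(-4) = 1.
So 9×(33) ≡ 1 (mod 74); multiply by 47: t ≡ 1551 (mod 74).
Smallest nonnegative: t = 1551 mod 74 = 71.

71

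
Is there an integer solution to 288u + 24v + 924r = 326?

no

gcd(288, 24) = 24  (288 = 12×24).
gcd(24, 924) = 12.
12 does not divide 326 (remainder 2), so no integer solutions.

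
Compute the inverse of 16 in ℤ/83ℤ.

gcd(83, 16) = 1.
By Bézout, 16·(26) + 83·(-5) = 1.
So 16·26 ≡ 1 (mod 83), and 26 mod 83 = 26.

26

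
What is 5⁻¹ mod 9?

2

gcd(9, 5) = 1.
By Bézout, 5×(2) + 9×(-1) = 1.
So 5×2 ≡ 1 (mod 9), and 2 mod 9 = 2.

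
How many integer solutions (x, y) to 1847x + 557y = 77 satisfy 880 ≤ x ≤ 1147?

1

gcd(1847, 557) = 1.
By Bézout, 1847·(-269) + 557·(892) = 1.
Particular solution: (453, -1502).
General solution: x = 453 + 557t, y = -1502 - 1847t for integer t.
880 ≤ 453 + 557t ≤ 1147 gives t ∈ [1, 1], which is 1 value.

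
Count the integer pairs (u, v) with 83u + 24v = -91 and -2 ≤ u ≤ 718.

gcd(83, 24) = 1.
By Bézout, 83·(11) + 24·(-38) = 1.
Particular solution: (7, -28).
General solution: u = 7 + 24t, v = -28 - 83t for integer t.
-2 ≤ 7 + 24t ≤ 718 gives t ∈ [0, 29], which is 30 values.

30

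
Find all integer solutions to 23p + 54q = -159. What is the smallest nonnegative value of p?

33

gcd(54, 23) = 1.
1 divides -159, so solutions exist.
By Bézout, 23·(-7) + 54·(3) = 1.
Scale by -159/1 = -159: (p₀, q₀) = (1113, -477).
General solution: p = 1113 + 54t, q = -477 - 23t for integer t.
p ≥ 0: smallest is 1113 mod 54 = 33 (at t = -20), with q = -17.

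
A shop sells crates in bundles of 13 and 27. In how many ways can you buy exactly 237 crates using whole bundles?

Need nonnegative integers with 13j + 27k = 237.
gcd(13, 27) = 1, and 13·(-2) + 27·(1) = 1.
So (j₀, k₀) = (-474, 237); general j = -474 + 27t, k = 237 - 13t.
j ≥ 0 ⇒ t ≥ 18; k ≥ 0 ⇒ t ≤ 18. That's 1 value of t.

1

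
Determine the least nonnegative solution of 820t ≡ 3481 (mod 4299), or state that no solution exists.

gcd(4299, 820) = 1.
1 divides 3481, so solutions exist.
By Bézout, 820×(-1253) + 4299×(239) = 1.
So 820×(-1253) ≡ 1 (mod 4299); multiply by 3481: t ≡ -4361693 (mod 4299).
Smallest nonnegative: t = -4361693 mod 4299 = 1792.

1792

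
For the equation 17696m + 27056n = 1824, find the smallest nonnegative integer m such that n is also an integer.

893

gcd(27056, 17696):
  27056 = 1*17696 + 9360
  17696 = 1*9360 + 8336
  9360 = 1*8336 + 1024
  8336 = 8*1024 + 144
  1024 = 7*144 + 16
  144 = 9*16
so gcd(27056, 17696) = 16.
16 divides 1824, so solutions exist.
Back-substitute for Bézout coefficients:
  16 = 1024 - 7*144
  ... = 17696*(-185) + 27056*(121)
Scale by 1824/16 = 114: (m₀, n₀) = (-21090, 13794).
General solution: m = -21090 + 1691t, n = 13794 - 1106t for integer t.
m ≥ 0: smallest is -21090 mod 1691 = 893 (at t = 13), with n = -584.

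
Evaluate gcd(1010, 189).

gcd(1010, 189):
  1010 = 5×189 + 65
  189 = 2×65 + 59
  65 = 1×59 + 6
  59 = 9×6 + 5
  6 = 1×5 + 1
  5 = 5×1
so gcd(1010, 189) = 1.

1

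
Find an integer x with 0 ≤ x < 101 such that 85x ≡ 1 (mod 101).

82

gcd(101, 85):
  101 = 1*85 + 16
  85 = 5*16 + 5
  16 = 3*5 + 1
  5 = 5*1
so gcd(101, 85) = 1.
Back-substitute for Bézout coefficients:
  1 = 16 - 3*5
  ... = 85*(-19) + 101*(16)
So 85*-19 ≡ 1 (mod 101), and -19 mod 101 = 82.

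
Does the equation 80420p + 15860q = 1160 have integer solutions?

yes

gcd(80420, 15860) = 20.
20 divides 1160, so integer solutions exist.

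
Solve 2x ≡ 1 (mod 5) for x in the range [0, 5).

3

gcd(5, 2):
  5 = 2×2 + 1
  2 = 2×1
so gcd(5, 2) = 1.
Back-substitute for Bézout coefficients:
  1 = 5 - 2×2
  ... = 2×(-2) + 5×(1)
So 2×-2 ≡ 1 (mod 5), and -2 mod 5 = 3.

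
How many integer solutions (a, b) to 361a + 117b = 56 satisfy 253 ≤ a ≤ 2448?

19

gcd(361, 117) = 1  (361 = 3*117 + 10, 117 = 11*10 + 7, 10 = 1*7 + 3, 7 = 2*3 + 1, 3 = 3*1).
Back-substituting, 361*(-35) + 117*(108) = 1.
Scale by 56: particular solution (-1960, 6048); reduce a mod 117: (29, -89).
General solution: a = 29 + 117t, b = -89 - 361t for integer t.
253 ≤ 29 + 117t ≤ 2448 gives t ∈ [2, 20], which is 19 values.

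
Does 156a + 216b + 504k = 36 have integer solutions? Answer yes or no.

gcd(216, 156) = 12.
gcd(12, 504) = 12.
12 divides 36, so integer solutions exist.

yes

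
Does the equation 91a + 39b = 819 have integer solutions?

gcd(91, 39) = 13  (91 = 2×39 + 13, 39 = 3×13).
13 divides 819, so integer solutions exist.

yes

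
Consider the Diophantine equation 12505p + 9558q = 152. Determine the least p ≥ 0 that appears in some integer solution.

146

gcd(12505, 9558) = 1  (12505 = 1·9558 + 2947, 9558 = 3·2947 + 717, 2947 = 4·717 + 79, 717 = 9·79 + 6, 79 = 13·6 + 1, 6 = 6·1).
1 divides 152, so solutions exist.
Back-substituting, 12505·(1573) + 9558·(-2058) = 1.
Scale by 152/1 = 152: (p₀, q₀) = (239096, -312816).
General solution: p = 239096 + 9558t, q = -312816 - 12505t for integer t.
p ≥ 0: smallest is 239096 mod 9558 = 146 (at t = -25), with q = -191.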